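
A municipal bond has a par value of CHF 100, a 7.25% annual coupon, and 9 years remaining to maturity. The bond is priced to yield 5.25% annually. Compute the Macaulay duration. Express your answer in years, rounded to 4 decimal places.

Periodic yield y = 0.0525. Discount each cash flow and weight by its year:
  t   CF        PV=CF/(1+0.0525)^t    t·PV
  1         7.25         6.8884         6.8884
  2         7.25         6.5448        13.0895
  3         7.25         6.2183        18.6549
  4         7.25         5.9081        23.6325
  5         7.25         5.6134        28.0671
  6         7.25         5.3334        32.0005
  7         7.25         5.0674        35.4716
  8         7.25         4.8146        38.5169
  9       107.25        67.6703       609.0331
  Σ                    114.0587       805.3545
Price P = Σ PV = 114.0587.
Macaulay duration = Σ(t·PV) / P = 805.3545 / 114.0587 = 7.06088 years.

7.0609 years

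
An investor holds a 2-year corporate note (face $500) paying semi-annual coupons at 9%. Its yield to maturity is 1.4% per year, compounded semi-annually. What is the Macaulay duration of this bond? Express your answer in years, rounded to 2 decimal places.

1.88 years

Periodic yield y = 0.007. Discount each cash flow and weight by its period:
  t   CF        PV=CF/(1+0.007)^t    t·PV
  1        22.50        22.3436        22.3436
  2        22.50        22.1883        44.3766
  3        22.50        22.0340        66.1021
  4       522.50       508.1225     2,032.4899
  Σ                    574.6884     2,165.3122
Price P = Σ PV = 574.6884.
Macaulay duration = Σ(t·PV) / P = 2,165.3122 / 574.6884 = 3.76780 half-year periods.
In years: 3.76780 / 2 = 1.88390 years.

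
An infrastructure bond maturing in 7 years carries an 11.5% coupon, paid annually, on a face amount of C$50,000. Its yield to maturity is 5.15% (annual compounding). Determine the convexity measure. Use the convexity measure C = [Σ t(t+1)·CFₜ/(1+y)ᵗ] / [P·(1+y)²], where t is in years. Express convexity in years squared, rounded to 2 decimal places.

With y = 0.0515:
  t   CF        PV=CF/(1+0.0515)^t    t·PV        t(t+1)·PV
  1     5,750.00     5,468.3785     5,468.3785      10,936.7570
  2     5,750.00     5,200.5502    10,401.1003      31,203.3010
  3     5,750.00     4,945.8394    14,837.5183      59,350.0733
  4     5,750.00     4,703.6038    18,814.4154      94,072.0769
  5     5,750.00     4,473.2324    22,366.1619     134,196.9713
  6     5,750.00     4,254.1440    25,524.8638     178,674.0464
  7    55,750.00    39,226.5337   274,585.7357   2,196,685.8857
  Σ                 68,272.2820   371,998.1739   2,705,119.1116
P = 68,272.2820.
Convexity = Σ t(t+1)·PV / [P·(1+y)²] = 2,705,119.1116 / (68,272.2820 × 1.105652) = 35.83632.

35.84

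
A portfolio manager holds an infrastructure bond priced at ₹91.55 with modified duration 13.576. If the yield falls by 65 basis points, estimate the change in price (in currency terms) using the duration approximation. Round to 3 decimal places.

Duration approximation: ΔP/P ≈ -D_mod · Δy = -13.576 × (-0.0065) = +0.088244.
ΔP ≈ 91.55 × (+0.088244) = +8.0787382.

+₹8.079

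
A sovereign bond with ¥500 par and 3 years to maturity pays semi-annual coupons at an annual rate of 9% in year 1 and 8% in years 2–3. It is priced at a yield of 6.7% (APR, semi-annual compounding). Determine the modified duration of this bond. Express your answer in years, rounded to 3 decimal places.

Periodic yield y = 0.0335. First find Macaulay duration:
  t   CF        PV=CF/(1+0.0335)^t    t·PV
  1        22.50        21.7707        21.7707
  2        22.50        21.0650        42.1300
  3        20.00        18.1175        54.3525
  4        20.00        17.5302        70.1210
  5        20.00        16.9620        84.8101
  6       520.00       426.7175     2,560.3050
  Σ                    522.1630     2,833.4893
P = 522.1630; Macaulay duration = 2,833.4893 / 522.1630 = 5.42645 half-year periods = 2.71322 years.
Modified duration = D_Mac / (1 + y) = 2.71322 / 1.0335 = 2.62528 years.

2.625 years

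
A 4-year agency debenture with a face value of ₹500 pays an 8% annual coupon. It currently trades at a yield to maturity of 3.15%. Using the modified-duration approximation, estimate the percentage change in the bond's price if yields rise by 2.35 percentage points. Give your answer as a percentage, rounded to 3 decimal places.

Periodic yield y = 0.0315. Modified duration first:
  t   CF        PV=CF/(1+0.0315)^t    t·PV
  1        40.00        38.7785        38.7785
  2        40.00        37.5943        75.1885
  3        40.00        36.4462       109.3386
  4       540.00       476.9983     1,907.9932
  Σ                    589.8172     2,131.2988
P = 589.8172; D_Mac = 3.61349 yrs; D_mod = 3.61349/(1+0.0315) = 3.50314 yrs.
ΔP/P ≈ -D_mod · Δy = -3.50314 × (+0.0235) = -0.082324 = -8.2324%.

-8.232%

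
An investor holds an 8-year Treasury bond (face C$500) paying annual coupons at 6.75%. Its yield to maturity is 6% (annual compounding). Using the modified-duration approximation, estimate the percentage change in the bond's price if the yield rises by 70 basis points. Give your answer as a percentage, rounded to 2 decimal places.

Periodic yield y = 0.06. Modified duration first:
  t   CF        PV=CF/(1+0.06)^t    t·PV
  1        33.75        31.8396        31.8396
  2        33.75        30.0374        60.0748
  3        33.75        28.3372        85.0115
  4        33.75        26.7332       106.9326
  5        33.75        25.2200       126.0998
  6        33.75        23.7924       142.7545
  7        33.75        22.4457       157.1197
  8       533.75       334.8814     2,679.0508
  Σ                    523.2867     3,388.8834
P = 523.2867; D_Mac = 6.47615 yrs; D_mod = 6.47615/(1+0.06) = 6.10958 yrs.
ΔP/P ≈ -D_mod · Δy = -6.10958 × (+0.007) = -0.042767 = -4.2767%.

-4.28%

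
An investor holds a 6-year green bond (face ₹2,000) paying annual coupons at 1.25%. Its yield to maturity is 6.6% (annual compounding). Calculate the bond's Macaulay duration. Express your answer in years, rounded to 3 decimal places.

Periodic yield y = 0.066. Discount each cash flow and weight by its year:
  t   CF        PV=CF/(1+0.066)^t    t·PV
  1        25.00        23.4522        23.4522
  2        25.00        22.0001        44.0003
  3        25.00        20.6380        61.9141
  4        25.00        19.3603        77.4410
  5        25.00        18.1616        90.8080
  6     2,025.00     1,380.0086     8,280.0517
  Σ                  1,483.6208     8,577.6673
Price P = Σ PV = 1,483.6208.
Macaulay duration = Σ(t·PV) / P = 8,577.6673 / 1,483.6208 = 5.78158 years.

5.782 years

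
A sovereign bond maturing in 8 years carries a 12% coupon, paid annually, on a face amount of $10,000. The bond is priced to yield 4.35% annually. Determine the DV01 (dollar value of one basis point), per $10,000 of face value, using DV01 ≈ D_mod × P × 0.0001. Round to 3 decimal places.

Periodic yield y = 0.0435.
  t   CF        PV=CF/(1+0.0435)^t    t·PV
  1     1,200.00     1,149.9760     1,149.9760
  2     1,200.00     1,102.0374     2,204.0748
  3     1,200.00     1,056.0972     3,168.2916
  4     1,200.00     1,012.0721     4,048.2882
  5     1,200.00       969.8822     4,849.4109
  6     1,200.00       929.4511     5,576.7063
  7     1,200.00       890.7054     6,234.9376
  8    11,200.00     7,966.6988    63,733.5900
  Σ                 15,076.9201    90,965.2755
P = 15,076.9201; D_Mac = 6.03341 yrs; D_mod = 5.78190 yrs.
DV01 ≈ 5.78190 × 15,076.9201 × 0.0001 = 8.717324.

$8.717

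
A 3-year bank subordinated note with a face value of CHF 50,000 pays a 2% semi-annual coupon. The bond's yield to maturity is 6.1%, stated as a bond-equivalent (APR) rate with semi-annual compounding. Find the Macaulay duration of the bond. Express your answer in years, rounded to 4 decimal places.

Periodic yield y = 0.0305. Discount each cash flow and weight by its period:
  t   CF        PV=CF/(1+0.0305)^t    t·PV
  1       500.00       485.2014       485.2014
  2       500.00       470.8407       941.6814
  3       500.00       456.9051     1,370.7153
  4       500.00       443.3820     1,773.5278
  5       500.00       430.2591     2,151.2953
  6    50,500.00    42,169.9806   253,019.8837
  Σ                 44,456.5688   259,742.3050
Price P = Σ PV = 44,456.5688.
Macaulay duration = Σ(t·PV) / P = 259,742.3050 / 44,456.5688 = 5.84261 half-year periods.
In years: 5.84261 / 2 = 2.92130 years.

2.9213 years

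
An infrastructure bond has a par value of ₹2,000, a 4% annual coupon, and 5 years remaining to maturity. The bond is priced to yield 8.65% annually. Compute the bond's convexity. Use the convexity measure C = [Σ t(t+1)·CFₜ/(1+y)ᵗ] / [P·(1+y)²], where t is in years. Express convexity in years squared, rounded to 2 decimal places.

With y = 0.0865:
  t   CF        PV=CF/(1+0.0865)^t    t·PV        t(t+1)·PV
  1        80.00        73.6309        73.6309         147.2618
  2        80.00        67.7689       135.5378         406.6135
  3        80.00        62.3736       187.1208         748.4832
  4        80.00        57.4078       229.6313       1,148.1564
  5     2,080.00     1,373.7721     6,868.8603      41,213.1620
  Σ                  1,634.9533     7,494.7812      43,663.6769
P = 1,634.9533.
Convexity = Σ t(t+1)·PV / [P·(1+y)²] = 43,663.6769 / (1,634.9533 × 1.180482) = 22.62328.

22.62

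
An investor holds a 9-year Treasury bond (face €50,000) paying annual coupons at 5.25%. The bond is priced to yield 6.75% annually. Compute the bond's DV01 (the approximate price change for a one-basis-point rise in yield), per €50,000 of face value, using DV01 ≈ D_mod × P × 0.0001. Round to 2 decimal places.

Periodic yield y = 0.0675.
  t   CF        PV=CF/(1+0.0675)^t    t·PV
  1     2,625.00     2,459.0164     2,459.0164
  2     2,625.00     2,303.5282     4,607.0565
  3     2,625.00     2,157.8719     6,473.6157
  4     2,625.00     2,021.4257     8,085.7026
  5     2,625.00     1,893.6072     9,468.0358
  6     2,625.00     1,773.8709    10,643.2253
  7     2,625.00     1,661.7057    11,631.9402
  8     2,625.00     1,556.6330    12,453.0641
  9    52,625.00    29,233.5229   263,101.7065
  Σ                 45,061.1819   328,923.3632
P = 45,061.1819; D_Mac = 7.29948 yrs; D_mod = 6.83792 yrs.
DV01 ≈ 6.83792 × 45,061.1819 × 0.0001 = 30.812493.

€30.81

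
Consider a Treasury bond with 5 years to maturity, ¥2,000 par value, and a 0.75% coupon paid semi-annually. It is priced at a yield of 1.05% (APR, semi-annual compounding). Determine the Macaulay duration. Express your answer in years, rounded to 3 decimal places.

Periodic yield y = 0.00525. Discount each cash flow and weight by its period:
  t   CF        PV=CF/(1+0.00525)^t    t·PV
  1         7.50         7.4608         7.4608
  2         7.50         7.4219        14.8437
  3         7.50         7.3831        22.1493
  4         7.50         7.3445        29.3782
  5         7.50         7.3062        36.5309
  6         7.50         7.2680        43.6082
  7         7.50         7.2301        50.6105
  8         7.50         7.1923        57.5385
  9         7.50         7.1548        64.3928
  10    2,007.50     1,905.0867    19,050.8666
  Σ                  1,970.8484    19,377.3796
Price P = Σ PV = 1,970.8484.
Macaulay duration = Σ(t·PV) / P = 19,377.3796 / 1,970.8484 = 9.83200 half-year periods.
In years: 9.83200 / 2 = 4.91600 years.

4.916 years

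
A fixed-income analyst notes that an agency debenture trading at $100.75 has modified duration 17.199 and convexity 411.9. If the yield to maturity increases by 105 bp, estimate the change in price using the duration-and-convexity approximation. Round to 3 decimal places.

Duration effect: -D_mod·Δy = -17.199 × (+0.0105) = -0.1805895
Convexity effect: ½·C·(Δy)² = 0.5 × 411.9 × (0.0105)² = +0.0227059875
ΔP/P ≈ -0.1805895 + 0.0227059875 = -0.1578835125
ΔP ≈ 100.75 × (-0.1578835125) = -15.906763884375.

-$15.907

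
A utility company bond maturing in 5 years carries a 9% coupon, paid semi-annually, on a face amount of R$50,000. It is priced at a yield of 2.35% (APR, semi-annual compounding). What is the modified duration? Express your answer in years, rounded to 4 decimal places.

4.2109 years

Periodic yield y = 0.01175. First find Macaulay duration:
  t   CF        PV=CF/(1+0.01175)^t    t·PV
  1     2,250.00     2,223.8695     2,223.8695
  2     2,250.00     2,198.0425     4,396.0851
  3     2,250.00     2,172.5155     6,517.5464
  4     2,250.00     2,147.2849     8,589.1395
  5     2,250.00     2,122.3473    10,611.7365
  6     2,250.00     2,097.6993    12,586.1960
  7     2,250.00     2,073.3376    14,513.3633
  8     2,250.00     2,049.2588    16,394.0706
  9     2,250.00     2,025.4597    18,229.1370
  10   52,250.00    46,489.4239   464,894.2387
  Σ                 65,599.2390   558,955.3827
P = 65,599.2390; Macaulay duration = 558,955.3827 / 65,599.2390 = 8.52076 half-year periods = 4.26038 years.
Modified duration = D_Mac / (1 + y) = 4.26038 / 1.01175 = 4.21090 years.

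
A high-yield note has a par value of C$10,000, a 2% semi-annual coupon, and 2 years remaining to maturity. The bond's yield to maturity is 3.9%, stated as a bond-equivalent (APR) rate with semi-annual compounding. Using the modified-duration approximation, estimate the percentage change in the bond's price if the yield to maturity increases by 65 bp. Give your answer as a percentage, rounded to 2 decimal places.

Periodic yield y = 0.0195. Modified duration first:
  t   CF        PV=CF/(1+0.0195)^t    t·PV
  1       100.00        98.0873        98.0873
  2       100.00        96.2112       192.4224
  3       100.00        94.3709       283.1128
  4    10,100.00     9,349.1570    37,396.6280
  Σ                  9,637.8264    37,970.2505
P = 9,637.8264; D_Mac = 3.93971 half-year periods = 1.96986 yrs; D_mod = 1.96986/(1+0.0195) = 1.93218 yrs.
ΔP/P ≈ -D_mod · Δy = -1.93218 × (+0.0065) = -0.012559 = -1.2559%.

-1.26%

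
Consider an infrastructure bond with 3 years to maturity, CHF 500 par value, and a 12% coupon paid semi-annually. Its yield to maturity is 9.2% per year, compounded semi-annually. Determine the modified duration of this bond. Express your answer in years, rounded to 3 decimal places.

2.506 years

Periodic yield y = 0.046. First find Macaulay duration:
  t   CF        PV=CF/(1+0.046)^t    t·PV
  1        30.00        28.6807        28.6807
  2        30.00        27.4194        54.8388
  3        30.00        26.2136        78.6407
  4        30.00        25.0608       100.2431
  5        30.00        23.9587       119.7934
  6       530.00       404.6558     2,427.9348
  Σ                    535.9889     2,810.1314
P = 535.9889; Macaulay duration = 2,810.1314 / 535.9889 = 5.24289 half-year periods = 2.62145 years.
Modified duration = D_Mac / (1 + y) = 2.62145 / 1.046 = 2.50616 years.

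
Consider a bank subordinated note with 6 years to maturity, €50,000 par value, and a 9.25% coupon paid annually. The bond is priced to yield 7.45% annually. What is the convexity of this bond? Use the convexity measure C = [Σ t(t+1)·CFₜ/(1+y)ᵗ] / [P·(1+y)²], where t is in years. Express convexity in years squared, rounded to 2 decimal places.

27.70

With y = 0.0745:
  t   CF        PV=CF/(1+0.0745)^t    t·PV        t(t+1)·PV
  1     4,625.00     4,304.3276     4,304.3276       8,608.6552
  2     4,625.00     4,005.8889     8,011.7777      24,035.3332
  3     4,625.00     3,728.1423    11,184.4268      44,737.7073
  4     4,625.00     3,469.6531    13,878.6125      69,393.0623
  5     4,625.00     3,229.0862    16,145.4310      96,872.5859
  6    54,625.00    35,493.8354   212,963.0124   1,490,741.0870
  Σ                 54,230.9335   266,487.5880   1,734,388.4309
P = 54,230.9335.
Convexity = Σ t(t+1)·PV / [P·(1+y)²] = 1,734,388.4309 / (54,230.9335 × 1.154550) = 27.70043.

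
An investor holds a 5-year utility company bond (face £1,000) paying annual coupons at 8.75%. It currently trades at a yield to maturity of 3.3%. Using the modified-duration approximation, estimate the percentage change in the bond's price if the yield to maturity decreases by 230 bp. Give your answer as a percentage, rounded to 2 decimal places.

Periodic yield y = 0.033. Modified duration first:
  t   CF        PV=CF/(1+0.033)^t    t·PV
  1        87.50        84.7047        84.7047
  2        87.50        81.9988       163.9976
  3        87.50        79.3793       238.1378
  4        87.50        76.8434       307.3737
  5     1,087.50       924.5442     4,622.7208
  Σ                  1,247.4704     5,416.9346
P = 1,247.4704; D_Mac = 4.34234 yrs; D_mod = 4.34234/(1+0.033) = 4.20362 yrs.
ΔP/P ≈ -D_mod · Δy = -4.20362 × (-0.023) = +0.096683 = +9.6683%.

+9.67%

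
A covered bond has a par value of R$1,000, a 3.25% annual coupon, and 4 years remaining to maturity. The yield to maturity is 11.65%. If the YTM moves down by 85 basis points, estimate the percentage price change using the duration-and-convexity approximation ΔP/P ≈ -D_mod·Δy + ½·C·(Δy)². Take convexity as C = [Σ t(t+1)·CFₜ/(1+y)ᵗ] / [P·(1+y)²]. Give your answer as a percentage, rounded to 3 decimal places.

+2.932%

With y = 0.1165:
  t   CF        PV=CF/(1+0.1165)^t    t·PV        t(t+1)·PV
  1        32.50        29.1088        29.1088          58.2176
  2        32.50        26.0715        52.1430         156.4290
  3        32.50        23.3511        70.0533         280.2131
  4     1,032.50       664.4391     2,657.7562      13,288.7811
  Σ                    742.9705     2,809.0613      13,783.6408
P = 742.9705; D_Mac = 3.78085 yrs; D_mod = 3.38634 yrs; C = 14.88247.
Duration effect: -3.38634 × (-0.0085) = +0.028784
Convexity effect: 0.5 × 14.88247 × (-0.0085)² = +0.0005376
ΔP/P ≈ +0.028784 + 0.0005376 = +0.029322 = +2.9322%.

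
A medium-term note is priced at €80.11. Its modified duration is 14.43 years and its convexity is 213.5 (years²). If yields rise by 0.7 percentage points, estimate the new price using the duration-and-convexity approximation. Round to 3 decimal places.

Duration effect: -D_mod·Δy = -14.43 × (+0.007) = -0.101010
Convexity effect: ½·C·(Δy)² = 0.5 × 213.5 × (0.007)² = +0.00523075
ΔP/P ≈ -0.101010 + 0.00523075 = -0.09577925
New price ≈ 80.11 × (1 - 0.09577925) = 72.4371242825.

€72.437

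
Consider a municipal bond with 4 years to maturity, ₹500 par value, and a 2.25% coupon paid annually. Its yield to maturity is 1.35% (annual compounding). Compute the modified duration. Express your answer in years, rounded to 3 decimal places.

Periodic yield y = 0.0135. First find Macaulay duration:
  t   CF        PV=CF/(1+0.0135)^t    t·PV
  1        11.25        11.1001        11.1001
  2        11.25        10.9523        21.9046
  3        11.25        10.8064        32.4192
  4       511.25       484.5497     1,938.1987
  Σ                    517.4085     2,003.6227
P = 517.4085; Macaulay duration = 2,003.6227 / 517.4085 = 3.87242 years.
Modified duration = D_Mac / (1 + y) = 3.87242 / 1.0135 = 3.82084 years.

3.821 years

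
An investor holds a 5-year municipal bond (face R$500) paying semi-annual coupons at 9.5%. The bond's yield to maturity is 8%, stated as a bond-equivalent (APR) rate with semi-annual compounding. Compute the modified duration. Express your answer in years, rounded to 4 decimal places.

Periodic yield y = 0.04. First find Macaulay duration:
  t   CF        PV=CF/(1+0.04)^t    t·PV
  1        23.75        22.8365        22.8365
  2        23.75        21.9582        43.9164
  3        23.75        21.1137        63.3410
  4        23.75        20.3016        81.2064
  5        23.75        19.5208        97.6038
  6        23.75        18.7700       112.6198
  7        23.75        18.0480       126.3363
  8        23.75        17.3539       138.8311
  9        23.75        16.6864       150.1779
  10      523.75       353.8267     3,538.2673
  Σ                    530.4159     4,375.1367
P = 530.4159; Macaulay duration = 4,375.1367 / 530.4159 = 8.24850 half-year periods = 4.12425 years.
Modified duration = D_Mac / (1 + y) = 4.12425 / 1.04 = 3.96563 years.

3.9656 years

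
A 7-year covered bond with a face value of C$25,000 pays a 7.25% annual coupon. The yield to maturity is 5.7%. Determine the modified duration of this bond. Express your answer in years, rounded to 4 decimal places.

5.4761 years

Periodic yield y = 0.057. First find Macaulay duration:
  t   CF        PV=CF/(1+0.057)^t    t·PV
  1     1,812.50     1,714.7588     1,714.7588
  2     1,812.50     1,622.2883     3,244.5766
  3     1,812.50     1,534.8045     4,604.4134
  4     1,812.50     1,452.0383     5,808.1531
  5     1,812.50     1,373.7354     6,868.6768
  6     1,812.50     1,299.6550     7,797.9302
  7    26,812.50    18,189.1497   127,324.0482
  Σ                 27,186.4300   157,362.5571
P = 27,186.4300; Macaulay duration = 157,362.5571 / 27,186.4300 = 5.78828 years.
Modified duration = D_Mac / (1 + y) = 5.78828 / 1.057 = 5.47614 years.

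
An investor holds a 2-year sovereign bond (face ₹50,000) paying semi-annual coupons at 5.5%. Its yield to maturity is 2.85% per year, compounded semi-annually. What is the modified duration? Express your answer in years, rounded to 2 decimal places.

1.90 years

Periodic yield y = 0.01425. First find Macaulay duration:
  t   CF        PV=CF/(1+0.01425)^t    t·PV
  1     1,375.00     1,355.6815     1,355.6815
  2     1,375.00     1,336.6345     2,673.2690
  3     1,375.00     1,317.8551     3,953.5652
  4    51,375.00    48,548.0476   194,192.1905
  Σ                 52,558.2187   202,174.7062
P = 52,558.2187; Macaulay duration = 202,174.7062 / 52,558.2187 = 3.84668 half-year periods = 1.92334 years.
Modified duration = D_Mac / (1 + y) = 1.92334 / 1.01425 = 1.89632 years.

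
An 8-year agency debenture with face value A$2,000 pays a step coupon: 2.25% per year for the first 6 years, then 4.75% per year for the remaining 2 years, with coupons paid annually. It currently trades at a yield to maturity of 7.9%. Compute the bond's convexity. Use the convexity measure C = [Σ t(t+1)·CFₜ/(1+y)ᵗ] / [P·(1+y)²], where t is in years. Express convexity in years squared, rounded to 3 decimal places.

54.269

With y = 0.079:
  t   CF        PV=CF/(1+0.079)^t    t·PV        t(t+1)·PV
  1        45.00        41.7053        41.7053          83.4106
  2        45.00        38.6518        77.3036         231.9107
  3        45.00        35.8219       107.4656         429.8624
  4        45.00        33.1991       132.7965         663.9826
  5        45.00        30.7684       153.8421         923.0528
  6        45.00        28.5157       171.0941       1,197.6589
  7        95.00        55.7922       390.5454       3,124.3632
  8     2,095.00     1,140.2825     9,122.2602      82,100.3420
  Σ                  1,404.7369    10,197.0129      88,754.5833
P = 1,404.7369.
Convexity = Σ t(t+1)·PV / [P·(1+y)²] = 88,754.5833 / (1,404.7369 × 1.164241) = 54.26914.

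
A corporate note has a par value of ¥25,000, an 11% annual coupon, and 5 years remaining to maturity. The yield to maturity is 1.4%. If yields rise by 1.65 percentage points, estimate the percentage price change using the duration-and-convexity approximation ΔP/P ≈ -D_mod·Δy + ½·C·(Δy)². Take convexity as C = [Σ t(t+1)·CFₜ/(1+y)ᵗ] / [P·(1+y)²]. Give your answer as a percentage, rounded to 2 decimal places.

-6.62%

With y = 0.014:
  t   CF        PV=CF/(1+0.014)^t    t·PV        t(t+1)·PV
  1     2,750.00     2,712.0316     2,712.0316       5,424.0631
  2     2,750.00     2,674.5873     5,349.1747      16,047.5240
  3     2,750.00     2,637.6601     7,912.9803      31,651.9211
  4     2,750.00     2,601.2427    10,404.9708      52,024.8539
  5    27,750.00    25,886.4927   129,432.4634     776,594.7803
  Σ                 36,512.0144   155,811.6207     881,743.1425
P = 36,512.0144; D_Mac = 4.26741 yrs; D_mod = 4.20849 yrs; C = 23.48715.
Duration effect: -4.20849 × (+0.0165) = -0.069440
Convexity effect: 0.5 × 23.48715 × (0.0165)² = +0.0031972
ΔP/P ≈ -0.069440 + 0.0031972 = -0.066243 = -6.6243%.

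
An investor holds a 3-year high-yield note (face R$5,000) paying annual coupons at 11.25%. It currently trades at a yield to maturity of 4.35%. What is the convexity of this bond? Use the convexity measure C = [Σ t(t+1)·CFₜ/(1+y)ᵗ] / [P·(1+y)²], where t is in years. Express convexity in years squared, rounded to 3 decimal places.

9.710

With y = 0.0435:
  t   CF        PV=CF/(1+0.0435)^t    t·PV        t(t+1)·PV
  1       562.50       539.0513       539.0513       1,078.1025
  2       562.50       516.5800     1,033.1601       3,099.4802
  3     5,562.50     4,895.4505    14,686.3515      58,745.4060
  Σ                  5,951.0818    16,258.5629      62,922.9888
P = 5,951.0818.
Convexity = Σ t(t+1)·PV / [P·(1+y)²] = 62,922.9888 / (5,951.0818 × 1.088892) = 9.71021.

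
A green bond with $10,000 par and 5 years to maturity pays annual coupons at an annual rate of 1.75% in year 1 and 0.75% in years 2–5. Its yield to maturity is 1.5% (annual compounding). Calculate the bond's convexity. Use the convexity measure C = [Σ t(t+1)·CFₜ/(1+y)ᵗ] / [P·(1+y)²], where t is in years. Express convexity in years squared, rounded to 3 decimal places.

28.266

With y = 0.015:
  t   CF        PV=CF/(1+0.015)^t    t·PV        t(t+1)·PV
  1       175.00       172.4138       172.4138         344.8276
  2        75.00        72.7996       145.5993         436.7978
  3        75.00        71.7238       215.1713         860.6853
  4        75.00        70.6638       282.6553       1,413.2763
  5    10,075.00     9,352.2228    46,761.1139     280,566.6834
  Σ                  9,739.8238    47,576.9535     283,622.2704
P = 9,739.8238.
Convexity = Σ t(t+1)·PV / [P·(1+y)²] = 283,622.2704 / (9,739.8238 × 1.030225) = 28.26553.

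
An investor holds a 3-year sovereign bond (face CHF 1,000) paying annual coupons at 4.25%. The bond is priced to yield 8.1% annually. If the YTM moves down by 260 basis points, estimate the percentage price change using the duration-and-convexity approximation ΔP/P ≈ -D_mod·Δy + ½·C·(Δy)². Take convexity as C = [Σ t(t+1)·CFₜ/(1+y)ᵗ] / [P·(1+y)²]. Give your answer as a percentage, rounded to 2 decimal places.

With y = 0.081:
  t   CF        PV=CF/(1+0.081)^t    t·PV        t(t+1)·PV
  1        42.50        39.3154        39.3154          78.6309
  2        42.50        36.3695        72.7390         218.2171
  3     1,042.50       825.2756     2,475.8267       9,903.3067
  Σ                    900.9605     2,587.8812      10,200.1547
P = 900.9605; D_Mac = 2.87236 yrs; D_mod = 2.65713 yrs; C = 9.68835.
Duration effect: -2.65713 × (-0.026) = +0.069085
Convexity effect: 0.5 × 9.68835 × (-0.026)² = +0.0032747
ΔP/P ≈ +0.069085 + 0.0032747 = +0.072360 = +7.2360%.

+7.24%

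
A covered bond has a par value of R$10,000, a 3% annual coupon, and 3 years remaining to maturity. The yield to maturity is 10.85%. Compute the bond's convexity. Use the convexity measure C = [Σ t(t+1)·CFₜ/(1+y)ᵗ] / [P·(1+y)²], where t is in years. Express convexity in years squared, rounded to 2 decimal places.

With y = 0.1085:
  t   CF        PV=CF/(1+0.1085)^t    t·PV        t(t+1)·PV
  1       300.00       270.6360       270.6360         541.2720
  2       300.00       244.1461       488.2923       1,464.8768
  3    10,300.00     7,561.8861    22,685.6583      90,742.6334
  Σ                  8,076.6682    23,444.5866      92,748.7822
P = 8,076.6682.
Convexity = Σ t(t+1)·PV / [P·(1+y)²] = 92,748.7822 / (8,076.6682 × 1.228772) = 9.34554.

9.35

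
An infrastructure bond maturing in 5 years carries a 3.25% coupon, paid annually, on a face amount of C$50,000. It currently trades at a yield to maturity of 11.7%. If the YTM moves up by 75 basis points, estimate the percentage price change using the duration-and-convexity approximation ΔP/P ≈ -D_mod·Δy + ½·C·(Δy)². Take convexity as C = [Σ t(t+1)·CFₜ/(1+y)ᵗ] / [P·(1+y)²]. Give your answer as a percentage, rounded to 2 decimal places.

-3.04%

With y = 0.117:
  t   CF        PV=CF/(1+0.117)^t    t·PV        t(t+1)·PV
  1     1,625.00     1,454.7896     1,454.7896       2,909.5792
  2     1,625.00     1,302.4079     2,604.8158       7,814.4474
  3     1,625.00     1,165.9874     3,497.9621      13,991.8484
  4     1,625.00     1,043.8562     4,175.4248      20,877.1239
  5    51,625.00    29,688.9063   148,444.5315     890,667.1891
  Σ                 34,655.9474   160,177.5238     936,260.1880
P = 34,655.9474; D_Mac = 4.62193 yrs; D_mod = 4.13781 yrs; C = 21.65272.
Duration effect: -4.13781 × (+0.0075) = -0.031034
Convexity effect: 0.5 × 21.65272 × (0.0075)² = +0.0006090
ΔP/P ≈ -0.031034 + 0.0006090 = -0.030425 = -3.0425%.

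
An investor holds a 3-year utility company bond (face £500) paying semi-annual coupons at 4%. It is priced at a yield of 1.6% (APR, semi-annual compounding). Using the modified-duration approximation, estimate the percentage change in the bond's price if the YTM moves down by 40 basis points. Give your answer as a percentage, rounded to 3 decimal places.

Periodic yield y = 0.008. Modified duration first:
  t   CF        PV=CF/(1+0.008)^t    t·PV
  1        10.00         9.9206         9.9206
  2        10.00         9.8419        19.6838
  3        10.00         9.7638        29.2914
  4        10.00         9.6863        38.7452
  5        10.00         9.6094        48.0471
  6       510.00       486.1911     2,917.1465
  Σ                    535.0131     3,062.8346
P = 535.0131; D_Mac = 5.72478 half-year periods = 2.86239 yrs; D_mod = 2.86239/(1+0.008) = 2.83967 yrs.
ΔP/P ≈ -D_mod · Δy = -2.83967 × (-0.004) = +0.011359 = +1.1359%.

+1.136%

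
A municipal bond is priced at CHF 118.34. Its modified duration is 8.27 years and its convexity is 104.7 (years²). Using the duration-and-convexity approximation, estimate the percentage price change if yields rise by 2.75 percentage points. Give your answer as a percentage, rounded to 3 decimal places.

-18.784%

Duration effect: -D_mod·Δy = -8.27 × (+0.0275) = -0.227425
Convexity effect: ½·C·(Δy)² = 0.5 × 104.7 × (0.0275)² = +0.0395896875
ΔP/P ≈ -0.227425 + 0.0395896875 = -0.1878353125
= -18.78353125%.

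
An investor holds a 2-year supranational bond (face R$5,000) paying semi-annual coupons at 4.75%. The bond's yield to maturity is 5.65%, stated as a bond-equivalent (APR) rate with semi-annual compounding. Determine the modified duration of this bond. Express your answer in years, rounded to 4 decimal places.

Periodic yield y = 0.02825. First find Macaulay duration:
  t   CF        PV=CF/(1+0.02825)^t    t·PV
  1       118.75       115.4875       115.4875
  2       118.75       112.3146       224.6292
  3       118.75       109.2289       327.6866
  4     5,118.75     4,578.9832    18,315.9326
  Σ                  4,916.0141    18,983.7359
P = 4,916.0141; Macaulay duration = 18,983.7359 / 4,916.0141 = 3.86161 half-year periods = 1.93081 years.
Modified duration = D_Mac / (1 + y) = 1.93081 / 1.02825 = 1.87776 years.

1.8778 years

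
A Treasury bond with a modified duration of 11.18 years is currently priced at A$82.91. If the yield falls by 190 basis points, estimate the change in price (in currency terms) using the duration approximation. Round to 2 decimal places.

Duration approximation: ΔP/P ≈ -D_mod · Δy = -11.18 × (-0.019) = +0.212420.
ΔP ≈ 82.91 × (+0.212420) = +17.6117422.

+A$17.61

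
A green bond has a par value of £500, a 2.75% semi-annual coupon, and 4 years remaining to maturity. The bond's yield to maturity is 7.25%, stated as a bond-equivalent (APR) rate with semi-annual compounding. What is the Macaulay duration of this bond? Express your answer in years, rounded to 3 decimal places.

3.795 years

Periodic yield y = 0.03625. Discount each cash flow and weight by its period:
  t   CF        PV=CF/(1+0.03625)^t    t·PV
  1        6.875         6.6345         6.6345
  2        6.875         6.4024        12.8048
  3        6.875         6.1784        18.5353
  4        6.875         5.9623        23.8492
  5        6.875         5.7537        28.7687
  6        6.875         5.5525        33.3148
  7        6.875         5.3582        37.5076
  8      506.875       381.2278     3,049.8221
  Σ                    423.0699     3,211.2370
Price P = Σ PV = 423.0699.
Macaulay duration = Σ(t·PV) / P = 3,211.2370 / 423.0699 = 7.59032 half-year periods.
In years: 7.59032 / 2 = 3.79516 years.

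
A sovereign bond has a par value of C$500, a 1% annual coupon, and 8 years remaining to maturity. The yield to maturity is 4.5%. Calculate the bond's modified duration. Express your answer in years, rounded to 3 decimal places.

Periodic yield y = 0.045. First find Macaulay duration:
  t   CF        PV=CF/(1+0.045)^t    t·PV
  1         5.00         4.7847         4.7847
  2         5.00         4.5786         9.1573
  3         5.00         4.3815        13.1444
  4         5.00         4.1928        16.7712
  5         5.00         4.0123        20.0613
  6         5.00         3.8395        23.0369
  7         5.00         3.6741        25.7190
  8       505.00       355.1085     2,840.8679
  Σ                    384.5720     2,953.5427
P = 384.5720; Macaulay duration = 2,953.5427 / 384.5720 = 7.68008 years.
Modified duration = D_Mac / (1 + y) = 7.68008 / 1.045 = 7.34936 years.

7.349 years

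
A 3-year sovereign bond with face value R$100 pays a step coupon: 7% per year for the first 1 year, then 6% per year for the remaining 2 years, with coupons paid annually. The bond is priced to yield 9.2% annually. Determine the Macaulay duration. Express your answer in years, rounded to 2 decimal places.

2.81 years

Periodic yield y = 0.092. Discount each cash flow and weight by its year:
  t   CF        PV=CF/(1+0.092)^t    t·PV
  1         7.00         6.4103         6.4103
  2         6.00         5.0316        10.0632
  3       106.00        81.4025       244.2076
  Σ                     92.8444       260.6811
Price P = Σ PV = 92.8444.
Macaulay duration = Σ(t·PV) / P = 260.6811 / 92.8444 = 2.80772 years.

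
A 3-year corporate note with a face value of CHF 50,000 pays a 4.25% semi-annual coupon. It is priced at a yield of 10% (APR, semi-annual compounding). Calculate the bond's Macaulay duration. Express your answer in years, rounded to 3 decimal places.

2.833 years

Periodic yield y = 0.05. Discount each cash flow and weight by its period:
  t   CF        PV=CF/(1+0.05)^t    t·PV
  1     1,062.50     1,011.9048     1,011.9048
  2     1,062.50       963.7188     1,927.4376
  3     1,062.50       917.8274     2,753.4823
  4     1,062.50       874.1214     3,496.4855
  5     1,062.50       832.4966     4,162.4828
  6    51,062.50    38,103.6237   228,621.7421
  Σ                 42,703.6927   241,973.5352
Price P = Σ PV = 42,703.6927.
Macaulay duration = Σ(t·PV) / P = 241,973.5352 / 42,703.6927 = 5.66634 half-year periods.
In years: 5.66634 / 2 = 2.83317 years.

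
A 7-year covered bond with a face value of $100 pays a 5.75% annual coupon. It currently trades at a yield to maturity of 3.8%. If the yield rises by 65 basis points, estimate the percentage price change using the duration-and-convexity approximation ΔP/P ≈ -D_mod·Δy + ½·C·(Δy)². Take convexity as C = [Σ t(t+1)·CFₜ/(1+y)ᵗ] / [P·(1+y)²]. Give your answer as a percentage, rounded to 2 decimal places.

-3.68%

With y = 0.038:
  t   CF        PV=CF/(1+0.038)^t    t·PV        t(t+1)·PV
  1         5.75         5.5395         5.5395          11.0790
  2         5.75         5.3367        10.6734          32.0202
  3         5.75         5.1413        15.4240          61.6960
  4         5.75         4.9531        19.8125          99.0623
  5         5.75         4.7718        23.8589         143.1536
  6         5.75         4.5971        27.5826         193.0781
  7       105.75        81.4515       570.1603       4,561.2821
  Σ                    111.7910       673.0511       5,101.3713
P = 111.7910; D_Mac = 6.02062 yrs; D_mod = 5.80021 yrs; C = 42.35312.
Duration effect: -5.80021 × (+0.0065) = -0.037701
Convexity effect: 0.5 × 42.35312 × (0.0065)² = +0.0008947
ΔP/P ≈ -0.037701 + 0.0008947 = -0.036807 = -3.6807%.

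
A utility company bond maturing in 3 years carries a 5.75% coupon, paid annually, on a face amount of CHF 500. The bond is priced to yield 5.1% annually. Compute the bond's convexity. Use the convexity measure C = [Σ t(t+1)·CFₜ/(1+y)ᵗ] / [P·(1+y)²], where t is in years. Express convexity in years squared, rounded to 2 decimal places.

With y = 0.051:
  t   CF        PV=CF/(1+0.051)^t    t·PV        t(t+1)·PV
  1        28.75        27.3549        27.3549          54.7098
  2        28.75        26.0275        52.0550         156.1650
  3       528.75       455.4516     1,366.3548       5,465.4192
  Σ                    508.8340     1,445.7647       5,676.2940
P = 508.8340.
Convexity = Σ t(t+1)·PV / [P·(1+y)²] = 5,676.2940 / (508.8340 × 1.104601) = 10.09912.

10.10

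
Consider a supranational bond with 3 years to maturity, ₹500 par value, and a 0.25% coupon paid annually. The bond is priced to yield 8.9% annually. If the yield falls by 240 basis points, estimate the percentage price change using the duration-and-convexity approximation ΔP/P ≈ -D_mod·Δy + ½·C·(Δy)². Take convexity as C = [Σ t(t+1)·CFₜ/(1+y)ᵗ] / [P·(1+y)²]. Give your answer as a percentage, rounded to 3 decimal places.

With y = 0.089:
  t   CF        PV=CF/(1+0.089)^t    t·PV        t(t+1)·PV
  1         1.25         1.1478         1.1478           2.2957
  2         1.25         1.0540         2.1081           6.3242
  3       501.25       388.1242     1,164.3727       4,657.4907
  Σ                    390.3261     1,167.6286       4,666.1105
P = 390.3261; D_Mac = 2.99142 yrs; D_mod = 2.74694 yrs; C = 10.08026.
Duration effect: -2.74694 × (-0.024) = +0.065927
Convexity effect: 0.5 × 10.08026 × (-0.024)² = +0.0029031
ΔP/P ≈ +0.065927 + 0.0029031 = +0.068830 = +6.8830%.

+6.883%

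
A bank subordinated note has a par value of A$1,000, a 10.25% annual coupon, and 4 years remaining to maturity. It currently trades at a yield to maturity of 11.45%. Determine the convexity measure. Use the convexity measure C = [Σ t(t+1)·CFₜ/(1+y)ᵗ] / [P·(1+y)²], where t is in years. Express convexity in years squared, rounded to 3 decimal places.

With y = 0.1145:
  t   CF        PV=CF/(1+0.1145)^t    t·PV        t(t+1)·PV
  1       102.50        91.9695        91.9695         183.9390
  2       102.50        82.5209       165.0417         495.1251
  3       102.50        74.0429       222.1288         888.5153
  4     1,102.50       714.5923     2,858.3690      14,291.8452
  Σ                    963.1255     3,337.5091      15,859.4245
P = 963.1255.
Convexity = Σ t(t+1)·PV / [P·(1+y)²] = 15,859.4245 / (963.1255 × 1.242110) = 13.25697.

13.257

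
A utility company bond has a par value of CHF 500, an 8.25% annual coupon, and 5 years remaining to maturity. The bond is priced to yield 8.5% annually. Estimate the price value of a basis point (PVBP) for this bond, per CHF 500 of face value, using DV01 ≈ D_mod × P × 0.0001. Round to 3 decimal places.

CHF 0.196

Periodic yield y = 0.085.
  t   CF        PV=CF/(1+0.085)^t    t·PV
  1        41.25        38.0184        38.0184
  2        41.25        35.0400        70.0801
  3        41.25        32.2950        96.8849
  4        41.25        29.7649       119.0598
  5       541.25       359.9558     1,799.7792
  Σ                    495.0742     2,123.8223
P = 495.0742; D_Mac = 4.28991 yrs; D_mod = 3.95383 yrs.
DV01 ≈ 3.95383 × 495.0742 × 0.0001 = 0.195744.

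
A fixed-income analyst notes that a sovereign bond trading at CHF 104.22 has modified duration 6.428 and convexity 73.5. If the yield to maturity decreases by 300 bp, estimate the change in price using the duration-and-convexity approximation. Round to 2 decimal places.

+CHF 23.54

Duration effect: -D_mod·Δy = -6.428 × (-0.03) = +0.192840
Convexity effect: ½·C·(Δy)² = 0.5 × 73.5 × (-0.03)² = +0.0330750
ΔP/P ≈ +0.192840 + 0.0330750 = +0.225915
ΔP ≈ 104.22 × (+0.225915) = +23.5448613.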